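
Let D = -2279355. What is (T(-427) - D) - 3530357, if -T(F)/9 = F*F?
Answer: -2891963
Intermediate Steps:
T(F) = -9*F**2 (T(F) = -9*F*F = -9*F**2)
(T(-427) - D) - 3530357 = (-9*(-427)**2 - 1*(-2279355)) - 3530357 = (-9*182329 + 2279355) - 3530357 = (-1640961 + 2279355) - 3530357 = 638394 - 3530357 = -2891963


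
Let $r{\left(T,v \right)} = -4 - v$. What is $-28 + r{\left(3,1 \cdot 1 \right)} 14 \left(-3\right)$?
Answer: $182$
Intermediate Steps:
$-28 + r{\left(3,1 \cdot 1 \right)} 14 \left(-3\right) = -28 + \left(-4 - 1 \cdot 1\right) 14 \left(-3\right) = -28 + \left(-4 - 1\right) \left(-42\right) = -28 - -210 = -28 + 210 = 182$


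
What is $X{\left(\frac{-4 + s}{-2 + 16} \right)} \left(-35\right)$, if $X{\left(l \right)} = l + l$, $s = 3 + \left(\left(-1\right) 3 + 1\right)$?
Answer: $15$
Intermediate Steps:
$s = 1$ ($s = 3 + \left(-3 + 1\right) = 3 - 2 = 1$)
$X{\left(l \right)} = 2 l$
$X{\left(\frac{-4 + s}{-2 + 16} \right)} \left(-35\right) = 2 \frac{-4 + 1}{-2 + 16} \left(-35\right) = 2 \left(- \frac{3}{14}\right) \left(-35\right) = \left(- \frac{3}{7}\right) \left(-35\right) = 15$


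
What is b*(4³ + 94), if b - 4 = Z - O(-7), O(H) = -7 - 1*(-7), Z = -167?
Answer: -25754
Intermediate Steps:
O(H) = 0 (O(H) = -7 + 7 = 0)
b = -163 (b = 4 + (-167 - 1*0) = 4 + (-167 + 0) = 4 - 167 = -163)
b*(4³ + 94) = -163*(4³ + 94) = -163*(64 + 94) = -163*158 = -25754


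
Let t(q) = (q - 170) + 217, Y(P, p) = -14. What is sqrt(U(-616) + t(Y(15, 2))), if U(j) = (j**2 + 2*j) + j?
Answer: 11*sqrt(3121) ≈ 614.53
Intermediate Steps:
U(j) = j**2 + 3*j
t(q) = 47 + q (t(q) = (-170 + q) + 217 = 47 + q)
sqrt(U(-616) + t(Y(15, 2))) = sqrt(-616*(3 - 616) + (47 - 14)) = sqrt(-616*(-613) + 33) = sqrt(377608 + 33) = sqrt(377641) = 11*sqrt(3121)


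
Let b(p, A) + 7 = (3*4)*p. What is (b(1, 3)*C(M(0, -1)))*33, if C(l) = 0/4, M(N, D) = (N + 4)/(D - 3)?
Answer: 0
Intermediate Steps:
M(N, D) = (4 + N)/(-3 + D)
C(l) = 0 (C(l) = 0*(¼) = 0)
b(p, A) = -7 + 12*p (b(p, A) = -7 + (3*4)*p = -7 + 12*p)
(b(1, 3)*C(M(0, -1)))*33 = ((-7 + 12*1)*0)*33 = ((-7 + 12)*0)*33 = (5*0)*33 = 0*33 = 0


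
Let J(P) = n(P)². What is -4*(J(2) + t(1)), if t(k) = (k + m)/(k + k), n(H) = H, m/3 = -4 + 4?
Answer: -18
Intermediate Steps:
m = 0 (m = 3*(-4 + 4) = 3*0 = 0)
t(k) = ½ (t(k) = (k + 0)/(k + k) = k/((2*k)) = k*(1/(2*k)) = ½)
J(P) = P²
-4*(J(2) + t(1)) = -4*(2² + ½) = -4*(4 + ½) = -4*9/2 = -18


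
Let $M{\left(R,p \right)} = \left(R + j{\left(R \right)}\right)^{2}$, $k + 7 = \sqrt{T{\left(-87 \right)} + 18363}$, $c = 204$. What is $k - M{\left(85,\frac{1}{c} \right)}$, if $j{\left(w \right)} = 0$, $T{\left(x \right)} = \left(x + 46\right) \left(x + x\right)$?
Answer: $-7232 + 3 \sqrt{2833} \approx -7072.3$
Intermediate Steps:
$T{\left(x \right)} = 2 x \left(46 + x\right)$ ($T{\left(x \right)} = \left(46 + x\right) 2 x = 2 x \left(46 + x\right)$)
$k = -7 + 3 \sqrt{2833}$ ($k = -7 + \sqrt{2 \left(-87\right) \left(46 - 87\right) + 18363} = -7 + \sqrt{2 \left(-87\right) \left(-41\right) + 18363} = -7 + \sqrt{7134 + 18363} = -7 + \sqrt{25497} = -7 + 3 \sqrt{2833} \approx 152.68$)
$M{\left(R,p \right)} = R^{2}$ ($M{\left(R,p \right)} = \left(R + 0\right)^{2} = R^{2}$)
$k - M{\left(85,\frac{1}{c} \right)} = \left(-7 + 3 \sqrt{2833}\right) - 85^{2} = \left(-7 + 3 \sqrt{2833}\right) - 7225 = -7232 + 3 \sqrt{2833}$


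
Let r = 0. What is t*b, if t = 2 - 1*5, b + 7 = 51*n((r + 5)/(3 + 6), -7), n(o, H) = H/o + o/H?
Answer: 68633/35 ≈ 1960.9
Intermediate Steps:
b = -68633/105 (b = -7 + 51*(-7*(3 + 6)/(0 + 5) + ((0 + 5)/(3 + 6))/(-7)) = -7 + 51*(-7/(5/9) + (5/9)*(-⅐)) = -7 + 51*(-7/(5*(⅑)) + (5*(⅑))*(-⅐)) = -7 + 51*(-7/5/9 + (5/9)*(-⅐)) = -7 + 51*(-7*9/5 - 5/63) = -7 + 51*(-63/5 - 5/63) = -7 + 51*(-3994/315) = -7 - 67898/105 = -68633/105 ≈ -653.65)
t = -3 (t = 2 - 5 = -3)
t*b = -3*(-68633/105) = 68633/35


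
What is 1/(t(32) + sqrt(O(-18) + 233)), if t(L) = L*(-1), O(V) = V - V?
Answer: -32/791 - sqrt(233)/791 ≈ -0.059753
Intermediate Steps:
O(V) = 0
t(L) = -L
1/(t(32) + sqrt(O(-18) + 233)) = 1/(-1*32 + sqrt(0 + 233)) = 1/(-32 + sqrt(233))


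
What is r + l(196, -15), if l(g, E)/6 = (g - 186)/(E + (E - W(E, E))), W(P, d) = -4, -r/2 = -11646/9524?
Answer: 4269/30953 ≈ 0.13792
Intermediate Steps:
r = 5823/2381 (r = -(-23292)/9524 = -2*(-5823/4762) = 5823/2381 ≈ 2.4456)
l(g, E) = 6*(-186 + g)/(4 + 2*E) (l(g, E) = 6*((g - 186)/(E + (E - 1*(-4)))) = 6*((-186 + g)/(E + (E + 4))) = 6*((-186 + g)/(E + (4 + E))) = 6*((-186 + g)/(4 + 2*E)) = 6*(-186 + g)/(4 + 2*E))
r + l(196, -15) = 5823/2381 + 3*(-186 + 196)/(2 - 15) = 5823/2381 + 3*10/(-13) = 5823/2381 + 3*(-1/13)*10 = 5823/2381 - 30/13 = 4269/30953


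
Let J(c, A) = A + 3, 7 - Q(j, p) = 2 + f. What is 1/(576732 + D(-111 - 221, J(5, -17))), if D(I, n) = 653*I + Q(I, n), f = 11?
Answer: 1/359930 ≈ 2.7783e-6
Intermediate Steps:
Q(j, p) = -6 (Q(j, p) = 7 - (2 + 11) = 7 - 1*13 = 7 - 13 = -6)
J(c, A) = 3 + A
D(I, n) = -6 + 653*I (D(I, n) = 653*I - 6 = -6 + 653*I)
1/(576732 + D(-111 - 221, J(5, -17))) = 1/(576732 + (-6 + 653*(-111 - 221))) = 1/(576732 + (-6 + 653*(-332))) = 1/(576732 + (-6 - 216796)) = 1/(576732 - 216802) = 1/359930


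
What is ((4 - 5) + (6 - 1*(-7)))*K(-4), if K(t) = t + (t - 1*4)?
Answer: -144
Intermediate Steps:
K(t) = -4 + 2*t (K(t) = t + (t - 4) = t + (-4 + t) = -4 + 2*t)
((4 - 5) + (6 - 1*(-7)))*K(-4) = ((4 - 5) + (6 - 1*(-7)))*(-4 + 2*(-4)) = (-1 + (6 + 7))*(-4 - 8) = (-1 + 13)*(-12) = 12*(-12) = -144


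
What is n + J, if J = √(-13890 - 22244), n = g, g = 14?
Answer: 14 + I*√36134 ≈ 14.0 + 190.09*I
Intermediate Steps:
n = 14
J = I*√36134 (J = √(-36134) = I*√36134 ≈ 190.09*I)
n + J = 14 + I*√36134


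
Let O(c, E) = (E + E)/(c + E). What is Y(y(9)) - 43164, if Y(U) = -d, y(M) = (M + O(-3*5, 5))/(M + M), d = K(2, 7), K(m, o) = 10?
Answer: -43174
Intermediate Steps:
O(c, E) = 2*E/(E + c) (O(c, E) = (2*E)/(E + c) = 2*E/(E + c))
d = 10
y(M) = (-1 + M)/(2*M) (y(M) = (M + 2*5/(5 - 3*5))/(M + M) = (M + 2*5/(5 - 15))/((2*M)) = (M + 2*5/(-10))*(1/(2*M)) = (M + 2*5*(-⅒))*(1/(2*M)) = (M - 1)*(1/(2*M)) = (-1 + M)*(1/(2*M)) = (-1 + M)/(2*M))
Y(U) = -10 (Y(U) = -1*10 = -10)
Y(y(9)) - 43164 = -10 - 43164 = -43174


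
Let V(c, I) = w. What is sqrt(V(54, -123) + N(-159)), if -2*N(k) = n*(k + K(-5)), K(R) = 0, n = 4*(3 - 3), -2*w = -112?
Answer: 2*sqrt(14) ≈ 7.4833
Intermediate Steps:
w = 56 (w = -1/2*(-112) = 56)
V(c, I) = 56
n = 0 (n = 4*0 = 0)
N(k) = 0 (N(k) = -0*(k + 0) = -0*k = -1/2*0 = 0)
sqrt(V(54, -123) + N(-159)) = sqrt(56 + 0) = sqrt(56) = 2*sqrt(14)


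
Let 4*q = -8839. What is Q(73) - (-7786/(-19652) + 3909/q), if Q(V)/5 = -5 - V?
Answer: -1985473903/5108942 ≈ -388.63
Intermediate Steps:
q = -8839/4 (q = (¼)*(-8839) = -8839/4 ≈ -2209.8)
Q(V) = -25 - 5*V (Q(V) = 5*(-5 - V) = -25 - 5*V)
Q(73) - (-7786/(-19652) + 3909/q) = (-25 - 5*73) - (-7786/(-19652) + 3909/(-8839/4)) = (-25 - 365) - (-7786*(-1/19652) + 3909*(-4/8839)) = -390 - (229/578 - 15636/8839) = -390 - 1*(-7013477/5108942) = -390 + 7013477/5108942 = -1985473903/5108942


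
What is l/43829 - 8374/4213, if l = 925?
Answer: -363127021/184651577 ≈ -1.9666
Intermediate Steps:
l/43829 - 8374/4213 = 925/43829 - 8374/4213 = -363127021/184651577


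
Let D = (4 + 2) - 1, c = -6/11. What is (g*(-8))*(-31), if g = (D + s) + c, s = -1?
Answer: 9424/11 ≈ 856.73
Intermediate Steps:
c = -6/11 (c = -6*1/11 = -6/11 ≈ -0.54545)
D = 5 (D = 6 - 1 = 5)
g = 38/11 (g = (5 - 1) - 6/11 = 4 - 6/11 = 38/11 ≈ 3.4545)
(g*(-8))*(-31) = ((38/11)*(-8))*(-31) = -304/11*(-31) = 9424/11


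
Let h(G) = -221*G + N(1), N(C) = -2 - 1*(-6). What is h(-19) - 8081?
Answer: -3878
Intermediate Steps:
N(C) = 4 (N(C) = -2 + 6 = 4)
h(G) = 4 - 221*G (h(G) = -221*G + 4 = 4 - 221*G)
h(-19) - 8081 = (4 - 221*(-19)) - 8081 = (4 + 4199) - 8081 = 4203 - 8081 = -3878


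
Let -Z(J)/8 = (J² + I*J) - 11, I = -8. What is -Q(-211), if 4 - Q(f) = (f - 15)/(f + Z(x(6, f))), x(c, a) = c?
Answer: 118/27 ≈ 4.3704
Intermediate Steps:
Z(J) = 88 - 8*J² + 64*J (Z(J) = -8*((J² - 8*J) - 11) = -8*(-11 + J² - 8*J) = 88 - 8*J² + 64*J)
Q(f) = 4 - (-15 + f)/(184 + f) (Q(f) = 4 - (f - 15)/(f + (88 - 8*6² + 64*6)) = 4 - (-15 + f)/(f + (88 - 8*36 + 384)) = 4 - (-15 + f)/(f + (88 - 288 + 384)) = 4 - (-15 + f)/(f + 184) = 4 - (-15 + f)/(184 + f))
-Q(-211) = -(751 + 3*(-211))/(184 - 211) = -(751 - 633)/(-27) = -(-1)*118/27 = -1*(-118/27) = 118/27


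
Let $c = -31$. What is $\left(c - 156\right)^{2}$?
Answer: $34969$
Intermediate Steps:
$\left(c - 156\right)^{2} = \left(-31 - 156\right)^{2} = \left(-187\right)^{2} = 34969$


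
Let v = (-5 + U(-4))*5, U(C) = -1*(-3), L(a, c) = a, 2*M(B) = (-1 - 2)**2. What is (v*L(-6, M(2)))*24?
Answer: 1440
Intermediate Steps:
M(B) = 9/2 (M(B) = (-1 - 2)**2/2 = (1/2)*(-3)**2 = (1/2)*9 = 9/2)
U(C) = 3
v = -10 (v = (-5 + 3)*5 = -2*5 = -10)
(v*L(-6, M(2)))*24 = -10*(-6)*24 = 60*24 = 1440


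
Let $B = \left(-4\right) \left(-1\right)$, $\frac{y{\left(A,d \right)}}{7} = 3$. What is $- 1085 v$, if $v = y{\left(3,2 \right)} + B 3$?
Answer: $-35805$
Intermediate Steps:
$y{\left(A,d \right)} = 21$ ($y{\left(A,d \right)} = 7 \cdot 3 = 21$)
$B = 4$
$v = 33$ ($v = 21 + 4 \cdot 3 = 21 + 12 = 33$)
$- 1085 v = \left(-1085\right) 33 = -35805$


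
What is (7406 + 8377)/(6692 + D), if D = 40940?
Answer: 15783/47632 ≈ 0.33135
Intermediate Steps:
(7406 + 8377)/(6692 + D) = (7406 + 8377)/(6692 + 40940) = 15783/47632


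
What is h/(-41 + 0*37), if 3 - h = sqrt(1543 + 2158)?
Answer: -3/41 + sqrt(3701)/41 ≈ 1.4106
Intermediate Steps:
h = 3 - sqrt(3701) (h = 3 - sqrt(1543 + 2158) = 3 - sqrt(3701) ≈ -57.836)
h/(-41 + 0*37) = (3 - sqrt(3701))/(-41 + 0*37) = (3 - sqrt(3701))/(-41 + 0) = (3 - sqrt(3701))/(-41) = (3 - sqrt(3701))*(-1/41) = -3/41 + sqrt(3701)/41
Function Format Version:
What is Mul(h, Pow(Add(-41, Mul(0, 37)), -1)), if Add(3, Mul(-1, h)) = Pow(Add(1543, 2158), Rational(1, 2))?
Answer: Add(Rational(-3, 41), Mul(Rational(1, 41), Pow(3701, Rational(1, 2)))) ≈ 1.4106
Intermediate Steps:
h = Add(3, Mul(-1, Pow(3701, Rational(1, 2)))) (h = Add(3, Mul(-1, Pow(Add(1543, 2158), Rational(1, 2)))) = Add(3, Mul(-1, Pow(3701, Rational(1, 2)))) ≈ -57.836)
Mul(h, Pow(Add(-41, Mul(0, 37)), -1)) = Mul(Add(3, Mul(-1, Pow(3701, Rational(1, 2)))), Pow(Add(-41, Mul(0, 37)), -1)) = Mul(Add(3, Mul(-1, Pow(3701, Rational(1, 2)))), Pow(Add(-41, 0), -1)) = Mul(Add(3, Mul(-1, Pow(3701, Rational(1, 2)))), Pow(-41, -1)) = Mul(Add(3, Mul(-1, Pow(3701, Rational(1, 2)))), Rational(-1, 41)) = Add(Rational(-3, 41), Mul(Rational(1, 41), Pow(3701, Rational(1, 2))))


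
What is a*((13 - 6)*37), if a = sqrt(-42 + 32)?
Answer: 259*I*sqrt(10) ≈ 819.03*I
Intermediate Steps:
a = I*sqrt(10) (a = sqrt(-10) = I*sqrt(10) ≈ 3.1623*I)
a*((13 - 6)*37) = (I*sqrt(10))*((13 - 6)*37) = (I*sqrt(10))*(7*37) = (I*sqrt(10))*259 = 259*I*sqrt(10)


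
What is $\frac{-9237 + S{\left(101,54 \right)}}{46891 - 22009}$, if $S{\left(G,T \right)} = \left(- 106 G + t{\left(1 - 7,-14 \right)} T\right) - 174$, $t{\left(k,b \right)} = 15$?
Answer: $- \frac{19307}{24882} \approx -0.77594$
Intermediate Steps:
$S{\left(G,T \right)} = -174 - 106 G + 15 T$ ($S{\left(G,T \right)} = \left(- 106 G + 15 T\right) - 174 = -174 - 106 G + 15 T$)
$\frac{-9237 + S{\left(101,54 \right)}}{46891 - 22009} = \frac{-9237 - 10070}{46891 - 22009} = \frac{-9237 - 10070}{24882} = \left(-9237 - 10070\right) \frac{1}{24882} = \left(-19307\right) \frac{1}{24882} = - \frac{19307}{24882}$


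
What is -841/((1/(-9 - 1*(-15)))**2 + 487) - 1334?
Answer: -23419298/17533 ≈ -1335.7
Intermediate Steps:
-841/((1/(-9 - 1*(-15)))**2 + 487) - 1334 = -841/((1/(-9 + 15))**2 + 487) - 1334 = -841/((1/6)**2 + 487) - 1334 = -841/(1/36 + 487) - 1334 = -841/17533/36 - 1334 = -841*36/17533 - 1334 = -30276/17533 - 1334 = -23419298/17533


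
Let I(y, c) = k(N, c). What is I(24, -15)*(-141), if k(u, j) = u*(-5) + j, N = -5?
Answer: -1410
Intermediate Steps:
k(u, j) = j - 5*u (k(u, j) = -5*u + j = j - 5*u)
I(y, c) = 25 + c (I(y, c) = c - 5*(-5) = c + 25 = 25 + c)
I(24, -15)*(-141) = (25 - 15)*(-141) = 10*(-141) = -1410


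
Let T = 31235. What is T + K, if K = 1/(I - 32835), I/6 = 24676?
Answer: 3598927936/115221 ≈ 31235.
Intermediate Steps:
I = 148056 (I = 6*24676 = 148056)
K = 1/115221 (K = 1/(148056 - 32835) = 1/115221 ≈ 8.6790e-6)
T + K = 31235 + 1/115221 = 3598927936/115221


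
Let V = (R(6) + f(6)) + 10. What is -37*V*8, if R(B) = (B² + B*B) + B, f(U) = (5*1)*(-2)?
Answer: -23088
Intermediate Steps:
f(U) = -10 (f(U) = 5*(-2) = -10)
R(B) = B + 2*B² (R(B) = (B² + B²) + B = 2*B² + B = B + 2*B²)
V = 78 (V = (6*(1 + 2*6) - 10) + 10 = (6*(1 + 12) - 10) + 10 = (6*13 - 10) + 10 = (78 - 10) + 10 = 68 + 10 = 78)
-37*V*8 = -37*78*8 = -2886*8 = -23088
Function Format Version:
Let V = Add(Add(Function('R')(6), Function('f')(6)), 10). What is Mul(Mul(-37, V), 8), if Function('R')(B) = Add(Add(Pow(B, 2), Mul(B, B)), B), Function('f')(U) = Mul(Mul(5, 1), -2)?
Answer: -23088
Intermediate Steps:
Function('f')(U) = -10 (Function('f')(U) = Mul(5, -2) = -10)
Function('R')(B) = Add(B, Mul(2, Pow(B, 2))) (Function('R')(B) = Add(Add(Pow(B, 2), Pow(B, 2)), B) = Add(Mul(2, Pow(B, 2)), B) = Add(B, Mul(2, Pow(B, 2))))
V = 78 (V = Add(Add(Mul(6, Add(1, Mul(2, 6))), -10), 10) = Add(Add(Mul(6, Add(1, 12)), -10), 10) = Add(Add(Mul(6, 13), -10), 10) = Add(Add(78, -10), 10) = Add(68, 10) = 78)
Mul(Mul(-37, V), 8) = Mul(Mul(-37, 78), 8) = Mul(-2886, 8) = -23088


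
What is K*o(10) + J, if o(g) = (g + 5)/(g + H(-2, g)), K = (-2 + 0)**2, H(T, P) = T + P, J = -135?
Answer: -395/3 ≈ -131.67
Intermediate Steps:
H(T, P) = P + T
K = 4 (K = (-2)**2 = 4)
o(g) = (5 + g)/(-2 + 2*g) (o(g) = (g + 5)/(g + (g - 2)) = (5 + g)/(g + (-2 + g)) = (5 + g)/(-2 + 2*g))
K*o(10) + J = 4*((5 + 10)/(2*(-1 + 10))) - 135 = 4*((1/2)*15/9) - 135 = 4*((1/2)*(1/9)*15) - 135 = 4*(5/6) - 135 = 10/3 - 135 = -395/3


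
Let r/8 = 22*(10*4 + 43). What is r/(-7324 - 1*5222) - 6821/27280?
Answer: -242041253/171127440 ≈ -1.4144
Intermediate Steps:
r = 14608 (r = 8*(22*(10*4 + 43)) = 8*(22*(40 + 43)) = 8*(22*83) = 8*1826 = 14608)
r/(-7324 - 1*5222) - 6821/27280 = 14608/(-7324 - 1*5222) - 6821/27280 = 14608/(-7324 - 5222) - 6821*1/27280 = 14608/(-12546) - 6821/27280 = 14608*(-1/12546) - 6821/27280 = -7304/6273 - 6821/27280 = -242041253/171127440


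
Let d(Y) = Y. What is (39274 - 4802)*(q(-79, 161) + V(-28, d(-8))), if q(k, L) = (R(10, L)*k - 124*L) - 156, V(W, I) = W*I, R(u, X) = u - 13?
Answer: -677685048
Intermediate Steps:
R(u, X) = -13 + u
V(W, I) = I*W
q(k, L) = -156 - 124*L - 3*k (q(k, L) = ((-13 + 10)*k - 124*L) - 156 = (-3*k - 124*L) - 156 = (-124*L - 3*k) - 156 = -156 - 124*L - 3*k)
(39274 - 4802)*(q(-79, 161) + V(-28, d(-8))) = (39274 - 4802)*((-156 - 124*161 - 3*(-79)) - 8*(-28)) = 34472*((-156 - 19964 + 237) + 224) = 34472*(-19883 + 224) = 34472*(-19659) = -677685048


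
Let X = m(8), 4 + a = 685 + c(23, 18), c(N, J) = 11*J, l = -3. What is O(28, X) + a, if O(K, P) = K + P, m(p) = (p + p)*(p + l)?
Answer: 987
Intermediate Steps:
m(p) = 2*p*(-3 + p) (m(p) = (p + p)*(p - 3) = (2*p)*(-3 + p) = 2*p*(-3 + p))
a = 879 (a = -4 + (685 + 11*18) = -4 + (685 + 198) = -4 + 883 = 879)
X = 80 (X = 2*8*(-3 + 8) = 2*8*5 = 80)
O(28, X) + a = (28 + 80) + 879 = 108 + 879 = 987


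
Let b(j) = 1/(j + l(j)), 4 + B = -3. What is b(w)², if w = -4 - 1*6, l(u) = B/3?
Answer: 9/1369 ≈ 0.0065741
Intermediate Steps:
B = -7 (B = -4 - 3 = -7)
l(u) = -7/3
w = -10 (w = -4 - 6 = -10)
b(j) = 1/(-7/3 + j) (b(j) = 1/(j - 7/3) = 1/(-7/3 + j))
b(w)² = (3/(-7 + 3*(-10)))² = (3/(-7 - 30))² = (3/(-37))² = (3*(-1/37))² = (-3/37)² = 9/1369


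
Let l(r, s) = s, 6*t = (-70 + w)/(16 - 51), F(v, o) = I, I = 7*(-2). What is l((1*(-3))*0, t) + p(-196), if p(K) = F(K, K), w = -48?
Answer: -1411/105 ≈ -13.438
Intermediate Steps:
I = -14
F(v, o) = -14
t = 59/105 (t = ((-70 - 48)/(16 - 51))/6 = (-118/(-35))/6 = (-118*(-1/35))/6 = (⅙)*(118/35) = 59/105 ≈ 0.56190)
p(K) = -14
l((1*(-3))*0, t) + p(-196) = 59/105 - 14 = -1411/105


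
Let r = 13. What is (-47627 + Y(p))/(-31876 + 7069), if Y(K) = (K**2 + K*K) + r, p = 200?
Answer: -32386/24807 ≈ -1.3055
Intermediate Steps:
Y(K) = 13 + 2*K**2 (Y(K) = (K**2 + K*K) + 13 = (K**2 + K**2) + 13 = 2*K**2 + 13 = 13 + 2*K**2)
(-47627 + Y(p))/(-31876 + 7069) = (-47627 + (13 + 2*200**2))/(-31876 + 7069) = (-47627 + (13 + 2*40000))/(-24807) = (-47627 + (13 + 80000))*(-1/24807) = (-47627 + 80013)*(-1/24807) = 32386*(-1/24807) = -32386/24807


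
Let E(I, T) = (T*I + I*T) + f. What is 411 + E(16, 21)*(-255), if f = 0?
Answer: -170949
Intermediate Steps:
E(I, T) = 2*I*T (E(I, T) = (T*I + I*T) + 0 = (I*T + I*T) + 0 = 2*I*T + 0 = 2*I*T)
411 + E(16, 21)*(-255) = 411 + (2*16*21)*(-255) = 411 + 672*(-255) = 411 - 171360 = -170949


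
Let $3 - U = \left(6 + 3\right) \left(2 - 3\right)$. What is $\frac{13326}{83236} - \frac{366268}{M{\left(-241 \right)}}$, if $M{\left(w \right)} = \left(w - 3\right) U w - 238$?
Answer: $- \frac{5271597397}{14678876690} \approx -0.35913$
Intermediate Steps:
$U = 12$ ($U = 3 - \left(6 + 3\right) \left(2 - 3\right) = 3 - 9 \left(-1\right) = 3 - -9 = 3 + 9 = 12$)
$M{\left(w \right)} = -238 + w \left(-36 + 12 w\right)$ ($M{\left(w \right)} = \left(w - 3\right) 12 w - 238 = \left(-3 + w\right) 12 w - 238 = \left(-36 + 12 w\right) w - 238 = w \left(-36 + 12 w\right) - 238 = -238 + w \left(-36 + 12 w\right)$)
$\frac{13326}{83236} - \frac{366268}{M{\left(-241 \right)}} = \frac{13326}{83236} - \frac{366268}{-238 - -8676 + 12 \left(-241\right)^{2}} = 13326 \cdot \frac{1}{83236} - \frac{366268}{-238 + 8676 + 12 \cdot 58081} = \frac{6663}{41618} - \frac{366268}{-238 + 8676 + 696972} = \frac{6663}{41618} - \frac{366268}{705410} = \frac{6663}{41618} - \frac{183134}{352705} = - \frac{5271597397}{14678876690}$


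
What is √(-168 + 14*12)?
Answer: 0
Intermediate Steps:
√(-168 + 14*12) = √(-168 + 168) = √0 = 0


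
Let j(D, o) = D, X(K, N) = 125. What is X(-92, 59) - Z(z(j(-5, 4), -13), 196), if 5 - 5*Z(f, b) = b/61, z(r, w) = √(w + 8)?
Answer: 38016/305 ≈ 124.64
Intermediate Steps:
z(r, w) = √(8 + w)
Z(f, b) = 1 - b/305 (Z(f, b) = 1 - b/(5*61) = 1 - b/305)
X(-92, 59) - Z(z(j(-5, 4), -13), 196) = 125 - (1 - 1/305*196) = 125 - (1 - 196/305) = 125 - 1*109/305 = 125 - 109/305 = 38016/305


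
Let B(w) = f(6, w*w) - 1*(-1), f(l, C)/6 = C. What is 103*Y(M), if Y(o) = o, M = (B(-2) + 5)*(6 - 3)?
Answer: 9270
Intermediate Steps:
f(l, C) = 6*C
B(w) = 1 + 6*w² (B(w) = 6*(w*w) - 1*(-1) = 6*w² + 1 = 1 + 6*w²)
M = 90 (M = ((1 + 6*(-2)²) + 5)*(6 - 3) = ((1 + 6*4) + 5)*3 = ((1 + 24) + 5)*3 = (25 + 5)*3 = 30*3 = 90)
103*Y(M) = 103*90 = 9270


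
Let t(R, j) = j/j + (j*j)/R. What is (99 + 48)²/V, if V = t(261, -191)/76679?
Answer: 432465649371/36742 ≈ 1.1770e+7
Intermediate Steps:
t(R, j) = 1 + j²/R
V = 36742/20013219 (V = ((261 + (-191)²)/261)/76679 = ((261 + 36481)/261)*(1/76679) = ((1/261)*36742)*(1/76679) = (36742/261)*(1/76679) = 36742/20013219 ≈ 0.0018359)
(99 + 48)²/V = (99 + 48)²/(36742/20013219) = 147²*(20013219/36742) = 21609*(20013219/36742) = 432465649371/36742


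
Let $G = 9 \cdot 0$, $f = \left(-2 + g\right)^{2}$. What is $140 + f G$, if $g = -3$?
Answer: $140$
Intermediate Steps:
$f = 25$ ($f = \left(-2 - 3\right)^{2} = \left(-5\right)^{2} = 25$)
$G = 0$
$140 + f G = 140 + 25 \cdot 0 = 140 + 0 = 140$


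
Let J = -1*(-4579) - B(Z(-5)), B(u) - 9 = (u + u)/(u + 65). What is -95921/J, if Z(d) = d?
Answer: -575526/27421 ≈ -20.989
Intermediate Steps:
B(u) = 9 + 2*u/(65 + u) (B(u) = 9 + (u + u)/(u + 65) = 9 + (2*u)/(65 + u) = 9 + 2*u/(65 + u))
J = 27421/6 (J = -1*(-4579) - (585 + 11*(-5))/(65 - 5) = 4579 - (585 - 55)/60 = 4579 - 530/60 = 4579 - 1*53/6 = 4579 - 53/6 = 27421/6 ≈ 4570.2)
-95921/J = -95921/27421/6 = -95921*6/27421 = -575526/27421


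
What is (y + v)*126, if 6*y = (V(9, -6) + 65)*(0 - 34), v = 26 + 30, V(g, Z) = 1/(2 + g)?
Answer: -433608/11 ≈ -39419.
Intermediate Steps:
v = 56
y = -12172/33 (y = ((1/(2 + 9) + 65)*(0 - 34))/6 = ((1/11 + 65)*(-34))/6 = ((716/11)*(-34))/6 = (⅙)*(-24344/11) = -12172/33 ≈ -368.85)
(y + v)*126 = (-12172/33 + 56)*126 = -10324/33*126 = -433608/11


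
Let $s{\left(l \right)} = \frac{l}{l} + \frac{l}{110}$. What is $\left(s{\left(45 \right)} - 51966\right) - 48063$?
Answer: $- \frac{2200607}{22} \approx -1.0003 \cdot 10^{5}$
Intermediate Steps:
$s{\left(l \right)} = 1 + \frac{l}{110}$ ($s{\left(l \right)} = 1 + l \frac{1}{110} = 1 + \frac{l}{110}$)
$\left(s{\left(45 \right)} - 51966\right) - 48063 = \left(\left(1 + \frac{1}{110} \cdot 45\right) - 51966\right) - 48063 = \left(\left(1 + \frac{9}{22}\right) - 51966\right) - 48063 = \left(\frac{31}{22} - 51966\right) - 48063 = - \frac{1143221}{22} - 48063 = - \frac{2200607}{22}$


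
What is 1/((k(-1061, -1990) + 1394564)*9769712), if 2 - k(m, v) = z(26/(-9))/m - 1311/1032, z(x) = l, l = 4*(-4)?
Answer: 45623/621591496426747758 ≈ 7.3397e-14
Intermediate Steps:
l = -16
z(x) = -16
k(m, v) = 1125/344 + 16/m (k(m, v) = 2 - (-16/m - 1311/1032) = 2 - (-16/m - 1311*1/1032) = 2 - (-16/m - 437/344) = 2 - (-437/344 - 16/m) = 2 + (437/344 + 16/m) = 1125/344 + 16/m)
1/((k(-1061, -1990) + 1394564)*9769712) = 1/(((1125/344 + 16/(-1061)) + 1394564)*9769712) = (1/9769712)/((1125/344 + 16*(-1/1061)) + 1394564) = (1/9769712)/((1125/344 - 16/1061) + 1394564) = (1/9769712)/(1188121/364984 + 1394564) = (1/9769712)/(508994735097/364984) = (364984/508994735097)*(1/9769712) = 45623/621591496426747758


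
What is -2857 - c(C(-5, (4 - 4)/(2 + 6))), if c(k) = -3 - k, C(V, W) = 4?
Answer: -2850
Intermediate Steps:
-2857 - c(C(-5, (4 - 4)/(2 + 6))) = -2857 - (-3 - 1*4) = -2857 - (-3 - 4) = -2857 - 1*(-7) = -2857 + 7 = -2850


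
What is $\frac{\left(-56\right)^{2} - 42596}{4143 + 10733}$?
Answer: $- \frac{9865}{3719} \approx -2.6526$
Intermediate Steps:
$\frac{\left(-56\right)^{2} - 42596}{4143 + 10733} = \frac{3136 - 42596}{14876} = \left(-39460\right) \frac{1}{14876} = - \frac{9865}{3719}$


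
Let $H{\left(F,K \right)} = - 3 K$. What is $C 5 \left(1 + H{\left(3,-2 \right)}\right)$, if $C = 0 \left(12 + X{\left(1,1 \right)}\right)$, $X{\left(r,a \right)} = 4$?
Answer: $0$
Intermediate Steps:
$C = 0$ ($C = 0 \left(12 + 4\right) = 0 \cdot 16 = 0$)
$C 5 \left(1 + H{\left(3,-2 \right)}\right) = 0 \cdot 5 \left(1 - -6\right) = 0 \cdot 5 \left(1 + 6\right) = 0 \cdot 5 \cdot 7 = 0 \cdot 35 = 0$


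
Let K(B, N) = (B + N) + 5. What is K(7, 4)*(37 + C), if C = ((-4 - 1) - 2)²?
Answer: 1376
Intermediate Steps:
C = 49 (C = (-5 - 2)² = (-7)² = 49)
K(B, N) = 5 + B + N
K(7, 4)*(37 + C) = (5 + 7 + 4)*(37 + 49) = 16*86 = 1376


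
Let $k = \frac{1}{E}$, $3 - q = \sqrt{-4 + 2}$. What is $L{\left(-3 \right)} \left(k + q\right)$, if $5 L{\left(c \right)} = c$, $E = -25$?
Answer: $- \frac{222}{125} + \frac{3 i \sqrt{2}}{5} \approx -1.776 + 0.84853 i$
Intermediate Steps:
$L{\left(c \right)} = \frac{c}{5}$
$q = 3 - i \sqrt{2}$ ($q = 3 - \sqrt{-4 + 2} = 3 - \sqrt{-2} = 3 - i \sqrt{2} \approx 3.0 - 1.4142 i$)
$k = - \frac{1}{25}$ ($k = \frac{1}{-25} = - \frac{1}{25} \approx -0.04$)
$L{\left(-3 \right)} \left(k + q\right) = \frac{1}{5} \left(-3\right) \left(- \frac{1}{25} + \left(3 - i \sqrt{2}\right)\right) = - \frac{3 \left(\frac{74}{25} - i \sqrt{2}\right)}{5} = - \frac{222}{125} + \frac{3 i \sqrt{2}}{5}$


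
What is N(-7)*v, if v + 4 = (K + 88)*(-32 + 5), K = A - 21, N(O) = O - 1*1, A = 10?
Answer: 16664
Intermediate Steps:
N(O) = -1 + O (N(O) = O - 1 = -1 + O)
K = -11 (K = 10 - 21 = -11)
v = -2083 (v = -4 + (-11 + 88)*(-32 + 5) = -4 + 77*(-27) = -4 - 2079 = -2083)
N(-7)*v = (-1 - 7)*(-2083) = -8*(-2083) = 16664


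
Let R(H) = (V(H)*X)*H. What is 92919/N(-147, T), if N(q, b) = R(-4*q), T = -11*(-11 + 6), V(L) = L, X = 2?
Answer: 30973/230496 ≈ 0.13438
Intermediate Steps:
T = 55 (T = -11*(-5) = 55)
R(H) = 2*H**2 (R(H) = (H*2)*H = (2*H)*H = 2*H**2)
N(q, b) = 32*q**2 (N(q, b) = 2*(-4*q)**2 = 2*(16*q**2) = 32*q**2)
92919/N(-147, T) = 92919/((32*(-147)**2)) = 92919/((32*21609)) = 92919/691488 = 92919*(1/691488) = 30973/230496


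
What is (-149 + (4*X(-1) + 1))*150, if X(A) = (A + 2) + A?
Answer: -22200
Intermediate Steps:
X(A) = 2 + 2*A (X(A) = (2 + A) + A = 2 + 2*A)
(-149 + (4*X(-1) + 1))*150 = (-149 + (4*(2 + 2*(-1)) + 1))*150 = (-149 + (4*(2 - 2) + 1))*150 = (-149 + (4*0 + 1))*150 = (-149 + (0 + 1))*150 = (-149 + 1)*150 = -148*150 = -22200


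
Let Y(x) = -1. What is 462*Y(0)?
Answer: -462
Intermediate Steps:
462*Y(0) = 462*(-1) = -462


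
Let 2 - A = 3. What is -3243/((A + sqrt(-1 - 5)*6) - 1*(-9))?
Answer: -3243/35 + 9729*I*sqrt(6)/140 ≈ -92.657 + 170.22*I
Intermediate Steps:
A = -1 (A = 2 - 1*3 = 2 - 3 = -1)
-3243/((A + sqrt(-1 - 5)*6) - 1*(-9)) = -3243/((-1 + sqrt(-1 - 5)*6) - 1*(-9)) = -3243/((-1 + sqrt(-6)*6) + 9) = -3243/((-1 + (I*sqrt(6))*6) + 9) = -3243/((-1 + 6*I*sqrt(6)) + 9) = -3243/(8 + 6*I*sqrt(6))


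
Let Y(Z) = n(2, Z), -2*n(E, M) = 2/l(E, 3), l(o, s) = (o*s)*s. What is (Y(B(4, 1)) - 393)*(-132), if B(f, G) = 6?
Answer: 155650/3 ≈ 51883.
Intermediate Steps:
l(o, s) = o*s**2
n(E, M) = -1/(9*E) (n(E, M) = -1/(E*3**2) = -1/(E*9) = -1/(9*E))
Y(Z) = -1/18 (Y(Z) = -1/9/2 = -1/9*1/2 = -1/18)
(Y(B(4, 1)) - 393)*(-132) = (-1/18 - 393)*(-132) = -7075/18*(-132) = 155650/3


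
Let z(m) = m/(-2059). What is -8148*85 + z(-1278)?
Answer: -20084802/29 ≈ -6.9258e+5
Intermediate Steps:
z(m) = -m/2059 (z(m) = m*(-1/2059) = -m/2059)
-8148*85 + z(-1278) = -8148*85 - 1/2059*(-1278) = -692580 + 18/29 = -20084802/29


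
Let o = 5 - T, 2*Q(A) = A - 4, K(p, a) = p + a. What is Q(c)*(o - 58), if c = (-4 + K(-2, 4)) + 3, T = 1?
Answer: 81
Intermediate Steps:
K(p, a) = a + p
c = 1 (c = (-4 + (4 - 2)) + 3 = (-4 + 2) + 3 = -2 + 3 = 1)
Q(A) = -2 + A/2 (Q(A) = (A - 4)/2 = (-4 + A)/2 = -2 + A/2)
o = 4 (o = 5 - 1*1 = 5 - 1 = 4)
Q(c)*(o - 58) = (-2 + (1/2)*1)*(4 - 58) = (-2 + 1/2)*(-54) = -3/2*(-54) = 81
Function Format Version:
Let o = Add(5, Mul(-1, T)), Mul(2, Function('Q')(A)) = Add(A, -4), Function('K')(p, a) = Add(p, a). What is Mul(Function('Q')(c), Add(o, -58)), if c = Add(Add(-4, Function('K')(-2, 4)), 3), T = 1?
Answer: 81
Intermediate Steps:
Function('K')(p, a) = Add(a, p)
c = 1 (c = Add(Add(-4, Add(4, -2)), 3) = Add(Add(-4, 2), 3) = Add(-2, 3) = 1)
Function('Q')(A) = Add(-2, Mul(Rational(1, 2), A)) (Function('Q')(A) = Mul(Rational(1, 2), Add(A, -4)) = Mul(Rational(1, 2), Add(-4, A)) = Add(-2, Mul(Rational(1, 2), A)))
o = 4 (o = Add(5, Mul(-1, 1)) = Add(5, -1) = 4)
Mul(Function('Q')(c), Add(o, -58)) = Mul(Add(-2, Mul(Rational(1, 2), 1)), Add(4, -58)) = Mul(Add(-2, Rational(1, 2)), -54) = Mul(Rational(-3, 2), -54) = 81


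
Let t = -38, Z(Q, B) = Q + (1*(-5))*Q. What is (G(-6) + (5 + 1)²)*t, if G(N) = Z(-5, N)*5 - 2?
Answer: -5092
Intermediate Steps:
Z(Q, B) = -4*Q (Z(Q, B) = Q - 5*Q = -4*Q)
G(N) = 98 (G(N) = -4*(-5)*5 - 2 = 20*5 - 2 = 100 - 2 = 98)
(G(-6) + (5 + 1)²)*t = (98 + (5 + 1)²)*(-38) = (98 + 6²)*(-38) = (98 + 36)*(-38) = 134*(-38) = -5092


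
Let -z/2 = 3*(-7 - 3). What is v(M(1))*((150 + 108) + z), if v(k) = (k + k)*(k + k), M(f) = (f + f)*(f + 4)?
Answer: 127200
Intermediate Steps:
M(f) = 2*f*(4 + f) (M(f) = (2*f)*(4 + f) = 2*f*(4 + f))
z = 60 (z = -6*(-7 - 3) = -6*(-10) = -2*(-30) = 60)
v(k) = 4*k² (v(k) = (2*k)*(2*k) = 4*k²)
v(M(1))*((150 + 108) + z) = (4*(2*1*(4 + 1))²)*((150 + 108) + 60) = (4*(2*1*5)²)*(258 + 60) = (4*10²)*318 = (4*100)*318 = 400*318 = 127200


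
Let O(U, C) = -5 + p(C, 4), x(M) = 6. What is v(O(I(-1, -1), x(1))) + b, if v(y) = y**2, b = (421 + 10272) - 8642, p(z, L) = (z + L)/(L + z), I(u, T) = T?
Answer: 2067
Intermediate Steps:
p(z, L) = 1 (p(z, L) = (L + z)/(L + z) = 1)
b = 2051 (b = 10693 - 8642 = 2051)
O(U, C) = -4 (O(U, C) = -5 + 1 = -4)
v(O(I(-1, -1), x(1))) + b = (-4)**2 + 2051 = 16 + 2051 = 2067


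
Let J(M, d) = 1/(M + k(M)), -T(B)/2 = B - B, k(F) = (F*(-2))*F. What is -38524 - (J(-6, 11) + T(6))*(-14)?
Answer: -1502443/39 ≈ -38524.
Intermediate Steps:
k(F) = -2*F² (k(F) = (-2*F)*F = -2*F²)
T(B) = 0 (T(B) = -2*(B - B) = -2*0 = 0)
J(M, d) = 1/(M - 2*M²)
-38524 - (J(-6, 11) + T(6))*(-14) = -38524 - (-1/(-6*(-1 + 2*(-6))) + 0)*(-14) = -38524 - (-1*(-⅙)/(-1 - 12) + 0)*(-14) = -38524 - (-1*(-⅙)/(-13) + 0)*(-14) = -38524 - (-1*(-⅙)*(-1/13) + 0)*(-14) = -38524 - (-1/78 + 0)*(-14) = -38524 - (-1)*(-14)/78 = -38524 - 1*7/39 = -38524 - 7/39 = -1502443/39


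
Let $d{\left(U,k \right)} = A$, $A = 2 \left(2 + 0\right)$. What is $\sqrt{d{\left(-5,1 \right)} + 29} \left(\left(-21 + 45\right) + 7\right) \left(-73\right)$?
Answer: $- 2263 \sqrt{33} \approx -13000.0$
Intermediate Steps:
$A = 4$ ($A = 2 \cdot 2 = 4$)
$d{\left(U,k \right)} = 4$
$\sqrt{d{\left(-5,1 \right)} + 29} \left(\left(-21 + 45\right) + 7\right) \left(-73\right) = \sqrt{4 + 29} \left(\left(-21 + 45\right) + 7\right) \left(-73\right) = \sqrt{33} \left(24 + 7\right) \left(-73\right) = \sqrt{33} \cdot 31 \left(-73\right) = 31 \sqrt{33} \left(-73\right) = - 2263 \sqrt{33}$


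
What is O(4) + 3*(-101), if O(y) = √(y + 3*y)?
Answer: -299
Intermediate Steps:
O(y) = 2*√y (O(y) = √(4*y) = 2*√y)
O(4) + 3*(-101) = 2*√4 + 3*(-101) = 2*2 - 303 = 4 - 303 = -299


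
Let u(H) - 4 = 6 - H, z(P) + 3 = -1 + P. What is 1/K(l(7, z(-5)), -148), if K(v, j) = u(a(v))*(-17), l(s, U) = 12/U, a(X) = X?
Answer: -3/578 ≈ -0.0051903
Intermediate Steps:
z(P) = -4 + P (z(P) = -3 + (-1 + P) = -4 + P)
u(H) = 10 - H (u(H) = 4 + (6 - H) = 10 - H)
K(v, j) = -170 + 17*v (K(v, j) = (10 - v)*(-17) = -170 + 17*v)
1/K(l(7, z(-5)), -148) = 1/(-170 + 17*(12/(-4 - 5))) = 1/(-170 + 17*(12/(-9))) = 1/(-170 + 17*(12*(-⅑))) = 1/(-170 + 17*(-4/3)) = 1/(-170 - 68/3) = 1/(-578/3) = -3/578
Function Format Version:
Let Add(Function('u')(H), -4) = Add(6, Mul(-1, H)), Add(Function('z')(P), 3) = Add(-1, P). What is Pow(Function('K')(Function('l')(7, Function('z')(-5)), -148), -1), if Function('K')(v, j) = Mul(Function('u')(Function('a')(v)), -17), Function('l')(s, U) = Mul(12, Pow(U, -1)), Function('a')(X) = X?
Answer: Rational(-3, 578) ≈ -0.0051903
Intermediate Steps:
Function('z')(P) = Add(-4, P) (Function('z')(P) = Add(-3, Add(-1, P)) = Add(-4, P))
Function('u')(H) = Add(10, Mul(-1, H)) (Function('u')(H) = Add(4, Add(6, Mul(-1, H))) = Add(10, Mul(-1, H)))
Function('K')(v, j) = Add(-170, Mul(17, v)) (Function('K')(v, j) = Mul(Add(10, Mul(-1, v)), -17) = Add(-170, Mul(17, v)))
Pow(Function('K')(Function('l')(7, Function('z')(-5)), -148), -1) = Pow(Add(-170, Mul(17, Mul(12, Pow(Add(-4, -5), -1)))), -1) = Pow(Add(-170, Mul(17, Mul(12, Pow(-9, -1)))), -1) = Pow(Add(-170, Mul(17, Mul(12, Rational(-1, 9)))), -1) = Pow(Add(-170, Mul(17, Rational(-4, 3))), -1) = Pow(Add(-170, Rational(-68, 3)), -1) = Pow(Rational(-578, 3), -1) = Rational(-3, 578)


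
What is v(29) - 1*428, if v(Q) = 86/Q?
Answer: -12326/29 ≈ -425.03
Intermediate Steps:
v(29) - 1*428 = 86/29 - 1*428 = 86*(1/29) - 428 = 86/29 - 428 = -12326/29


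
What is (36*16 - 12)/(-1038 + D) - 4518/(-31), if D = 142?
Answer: 1007661/6944 ≈ 145.11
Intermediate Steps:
(36*16 - 12)/(-1038 + D) - 4518/(-31) = (36*16 - 12)/(-1038 + 142) - 4518/(-31) = (576 - 12)/(-896) - 4518*(-1/31) = 564*(-1/896) + 4518/31 = -141/224 + 4518/31 = 1007661/6944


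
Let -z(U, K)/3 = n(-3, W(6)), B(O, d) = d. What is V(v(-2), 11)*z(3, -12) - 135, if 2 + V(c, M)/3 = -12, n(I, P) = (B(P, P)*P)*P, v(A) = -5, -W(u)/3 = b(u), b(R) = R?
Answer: -734967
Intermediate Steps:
W(u) = -3*u
n(I, P) = P³ (n(I, P) = (P*P)*P = P²*P = P³)
V(c, M) = -42 (V(c, M) = -6 + 3*(-12) = -6 - 36 = -42)
z(U, K) = 17496 (z(U, K) = -3*(-3*6)³ = -3*(-18)³ = -3*(-5832) = 17496)
V(v(-2), 11)*z(3, -12) - 135 = -42*17496 - 135 = -734832 - 135 = -734967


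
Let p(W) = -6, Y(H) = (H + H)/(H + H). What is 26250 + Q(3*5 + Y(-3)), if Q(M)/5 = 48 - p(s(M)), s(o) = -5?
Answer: 26520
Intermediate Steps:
Y(H) = 1 (Y(H) = (2*H)/((2*H)) = (2*H)*(1/(2*H)) = 1)
Q(M) = 270 (Q(M) = 5*(48 - 1*(-6)) = 5*(48 + 6) = 5*54 = 270)
26250 + Q(3*5 + Y(-3)) = 26250 + 270 = 26520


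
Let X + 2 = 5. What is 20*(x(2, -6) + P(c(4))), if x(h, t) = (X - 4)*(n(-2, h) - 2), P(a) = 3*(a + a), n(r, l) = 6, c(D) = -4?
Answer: -560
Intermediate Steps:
X = 3 (X = -2 + 5 = 3)
P(a) = 6*a (P(a) = 3*(2*a) = 6*a)
x(h, t) = -4 (x(h, t) = (3 - 4)*(6 - 2) = -1*4 = -4)
20*(x(2, -6) + P(c(4))) = 20*(-4 + 6*(-4)) = 20*(-4 - 24) = 20*(-28) = -560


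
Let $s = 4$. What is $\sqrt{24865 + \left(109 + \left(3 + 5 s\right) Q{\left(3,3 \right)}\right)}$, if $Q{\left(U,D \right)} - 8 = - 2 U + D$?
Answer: $\sqrt{25089} \approx 158.4$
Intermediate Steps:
$Q{\left(U,D \right)} = 8 + D - 2 U$ ($Q{\left(U,D \right)} = 8 + \left(- 2 U + D\right) = 8 + \left(D - 2 U\right) = 8 + D - 2 U$)
$\sqrt{24865 + \left(109 + \left(3 + 5 s\right) Q{\left(3,3 \right)}\right)} = \sqrt{24865 + \left(109 + \left(3 + 5 \cdot 4\right) \left(8 + 3 - 6\right)\right)} = \sqrt{24865 + \left(109 + \left(3 + 20\right) \left(8 + 3 - 6\right)\right)} = \sqrt{24865 + \left(109 + 23 \cdot 5\right)} = \sqrt{24865 + \left(109 + 115\right)} = \sqrt{24865 + 224} = \sqrt{25089}$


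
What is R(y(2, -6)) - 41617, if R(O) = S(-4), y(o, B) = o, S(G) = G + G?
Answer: -41625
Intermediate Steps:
S(G) = 2*G
R(O) = -8 (R(O) = 2*(-4) = -8)
R(y(2, -6)) - 41617 = -8 - 41617 = -41625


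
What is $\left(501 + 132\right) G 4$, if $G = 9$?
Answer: $22788$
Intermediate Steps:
$\left(501 + 132\right) G 4 = \left(501 + 132\right) 9 \cdot 4 = 633 \cdot 36 = 22788$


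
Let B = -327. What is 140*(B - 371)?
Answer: -97720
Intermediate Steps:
140*(B - 371) = 140*(-327 - 371) = 140*(-698) = -97720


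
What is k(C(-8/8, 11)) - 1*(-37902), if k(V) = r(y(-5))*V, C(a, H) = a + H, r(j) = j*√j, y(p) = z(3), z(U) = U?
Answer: 37902 + 30*√3 ≈ 37954.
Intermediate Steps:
y(p) = 3
r(j) = j^(3/2)
C(a, H) = H + a
k(V) = 3*V*√3 (k(V) = 3^(3/2)*V = (3*√3)*V = 3*V*√3)
k(C(-8/8, 11)) - 1*(-37902) = 3*(11 - 8/8)*√3 - 1*(-37902) = 3*(11 - 8*⅛)*√3 + 37902 = 3*(11 - 1)*√3 + 37902 = 3*10*√3 + 37902 = 30*√3 + 37902 = 37902 + 30*√3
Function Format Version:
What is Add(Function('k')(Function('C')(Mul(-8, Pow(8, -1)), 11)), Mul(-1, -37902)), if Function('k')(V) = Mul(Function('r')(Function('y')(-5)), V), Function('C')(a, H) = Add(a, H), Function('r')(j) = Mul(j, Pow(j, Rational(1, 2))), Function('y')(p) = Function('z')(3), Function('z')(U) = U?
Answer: Add(37902, Mul(30, Pow(3, Rational(1, 2)))) ≈ 37954.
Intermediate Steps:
Function('y')(p) = 3
Function('r')(j) = Pow(j, Rational(3, 2))
Function('C')(a, H) = Add(H, a)
Function('k')(V) = Mul(3, V, Pow(3, Rational(1, 2))) (Function('k')(V) = Mul(Pow(3, Rational(3, 2)), V) = Mul(Mul(3, Pow(3, Rational(1, 2))), V) = Mul(3, V, Pow(3, Rational(1, 2))))
Add(Function('k')(Function('C')(Mul(-8, Pow(8, -1)), 11)), Mul(-1, -37902)) = Add(Mul(3, Add(11, Mul(-8, Pow(8, -1))), Pow(3, Rational(1, 2))), Mul(-1, -37902)) = Add(Mul(3, Add(11, Mul(-8, Rational(1, 8))), Pow(3, Rational(1, 2))), 37902) = Add(Mul(3, Add(11, -1), Pow(3, Rational(1, 2))), 37902) = Add(Mul(3, 10, Pow(3, Rational(1, 2))), 37902) = Add(Mul(30, Pow(3, Rational(1, 2))), 37902) = Add(37902, Mul(30, Pow(3, Rational(1, 2))))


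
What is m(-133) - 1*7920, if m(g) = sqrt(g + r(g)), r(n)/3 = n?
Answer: -7920 + 2*I*sqrt(133) ≈ -7920.0 + 23.065*I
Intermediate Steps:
r(n) = 3*n
m(g) = 2*sqrt(g) (m(g) = sqrt(g + 3*g) = sqrt(4*g) = 2*sqrt(g))
m(-133) - 1*7920 = 2*sqrt(-133) - 1*7920 = 2*(I*sqrt(133)) - 7920 = 2*I*sqrt(133) - 7920 = -7920 + 2*I*sqrt(133)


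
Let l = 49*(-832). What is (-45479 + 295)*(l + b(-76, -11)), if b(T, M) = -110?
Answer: 1847031552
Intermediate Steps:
l = -40768
(-45479 + 295)*(l + b(-76, -11)) = (-45479 + 295)*(-40768 - 110) = -45184*(-40878) = 1847031552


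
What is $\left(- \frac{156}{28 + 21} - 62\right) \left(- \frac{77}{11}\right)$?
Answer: $\frac{3194}{7} \approx 456.29$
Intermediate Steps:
$\left(- \frac{156}{28 + 21} - 62\right) \left(- \frac{77}{11}\right) = \left(- \frac{156}{49} - 62\right) \left(\left(-77\right) \frac{1}{11}\right) = \left(\left(-156\right) \frac{1}{49} - 62\right) \left(-7\right) = \left(- \frac{156}{49} - 62\right) \left(-7\right) = \left(- \frac{3194}{49}\right) \left(-7\right) = \frac{3194}{7}$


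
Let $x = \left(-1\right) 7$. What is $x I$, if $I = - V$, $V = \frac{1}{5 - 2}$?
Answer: $\frac{7}{3} \approx 2.3333$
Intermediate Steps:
$V = \frac{1}{3} \approx 0.33333$
$I = - \frac{1}{3}$ ($I = \left(-1\right) \frac{1}{3} = - \frac{1}{3} \approx -0.33333$)
$x = -7$
$x I = \left(-7\right) \left(- \frac{1}{3}\right) = \frac{7}{3}$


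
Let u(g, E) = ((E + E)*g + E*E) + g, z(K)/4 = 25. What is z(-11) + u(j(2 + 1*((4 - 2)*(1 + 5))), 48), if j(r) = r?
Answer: 3762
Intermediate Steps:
z(K) = 100 (z(K) = 4*25 = 100)
u(g, E) = g + E² + 2*E*g (u(g, E) = ((2*E)*g + E²) + g = (2*E*g + E²) + g = (E² + 2*E*g) + g = g + E² + 2*E*g)
z(-11) + u(j(2 + 1*((4 - 2)*(1 + 5))), 48) = 100 + ((2 + 1*((4 - 2)*(1 + 5))) + 48² + 2*48*(2 + 1*((4 - 2)*(1 + 5)))) = 100 + ((2 + 1*(2*6)) + 2304 + 2*48*(2 + 1*(2*6))) = 100 + ((2 + 1*12) + 2304 + 2*48*(2 + 1*12)) = 100 + ((2 + 12) + 2304 + 2*48*(2 + 12)) = 100 + (14 + 2304 + 2*48*14) = 100 + (14 + 2304 + 1344) = 100 + 3662 = 3762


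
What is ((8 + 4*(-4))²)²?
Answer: 4096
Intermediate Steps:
((8 + 4*(-4))²)² = ((8 - 16)²)² = ((-8)²)² = 64² = 4096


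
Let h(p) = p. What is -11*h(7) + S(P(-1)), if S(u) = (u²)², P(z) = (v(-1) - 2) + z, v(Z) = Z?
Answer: 179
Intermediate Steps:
P(z) = -3 + z (P(z) = (-1 - 2) + z = -3 + z)
S(u) = u⁴
-11*h(7) + S(P(-1)) = -11*7 + (-3 - 1)⁴ = -77 + (-4)⁴ = -77 + 256 = 179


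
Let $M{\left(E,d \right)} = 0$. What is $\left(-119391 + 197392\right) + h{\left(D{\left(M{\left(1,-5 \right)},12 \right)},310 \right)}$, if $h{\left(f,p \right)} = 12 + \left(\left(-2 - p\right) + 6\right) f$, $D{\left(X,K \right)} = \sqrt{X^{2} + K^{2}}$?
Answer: $74341$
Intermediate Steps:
$D{\left(X,K \right)} = \sqrt{K^{2} + X^{2}}$
$h{\left(f,p \right)} = 12 + f \left(4 - p\right)$ ($h{\left(f,p \right)} = 12 + \left(4 - p\right) f = 12 + f \left(4 - p\right)$)
$\left(-119391 + 197392\right) + h{\left(D{\left(M{\left(1,-5 \right)},12 \right)},310 \right)} = \left(-119391 + 197392\right) + \left(12 + 4 \sqrt{12^{2} + 0^{2}} - \sqrt{12^{2} + 0^{2}} \cdot 310\right) = 78001 + \left(12 + 4 \sqrt{144 + 0} - \sqrt{144 + 0} \cdot 310\right) = 78001 + \left(12 + 4 \sqrt{144} - \sqrt{144} \cdot 310\right) = 78001 + \left(12 + 4 \cdot 12 - 12 \cdot 310\right) = 78001 + \left(12 + 48 - 3720\right) = 78001 - 3660 = 74341$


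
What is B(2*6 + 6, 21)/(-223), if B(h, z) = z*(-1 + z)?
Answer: -420/223 ≈ -1.8834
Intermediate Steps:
B(2*6 + 6, 21)/(-223) = (21*(-1 + 21))/(-223) = (21*20)*(-1/223) = 420*(-1/223) = -420/223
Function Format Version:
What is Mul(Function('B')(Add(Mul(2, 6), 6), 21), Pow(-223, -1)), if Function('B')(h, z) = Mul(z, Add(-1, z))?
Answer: Rational(-420, 223) ≈ -1.8834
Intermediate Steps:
Mul(Function('B')(Add(Mul(2, 6), 6), 21), Pow(-223, -1)) = Mul(Mul(21, Add(-1, 21)), Pow(-223, -1)) = Mul(Mul(21, 20), Rational(-1, 223)) = Mul(420, Rational(-1, 223)) = Rational(-420, 223)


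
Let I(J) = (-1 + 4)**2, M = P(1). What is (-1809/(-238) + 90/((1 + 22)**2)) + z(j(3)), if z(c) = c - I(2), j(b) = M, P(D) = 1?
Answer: -28835/125902 ≈ -0.22903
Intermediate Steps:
M = 1
j(b) = 1
I(J) = 9 (I(J) = 3**2 = 9)
z(c) = -9 + c (z(c) = c - 1*9 = c - 9 = -9 + c)
(-1809/(-238) + 90/((1 + 22)**2)) + z(j(3)) = (-1809/(-238) + 90/((1 + 22)**2)) + (-9 + 1) = (-1809*(-1/238) + 90/(23**2)) - 8 = (1809/238 + 90/529) - 8 = 978381/125902 - 8 = -28835/125902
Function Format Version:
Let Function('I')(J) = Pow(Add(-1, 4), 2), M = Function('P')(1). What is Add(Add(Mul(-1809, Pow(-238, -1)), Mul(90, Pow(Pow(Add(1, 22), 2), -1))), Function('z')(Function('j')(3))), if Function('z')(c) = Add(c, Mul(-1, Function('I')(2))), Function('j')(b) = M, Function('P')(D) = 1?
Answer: Rational(-28835, 125902) ≈ -0.22903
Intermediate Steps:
M = 1
Function('j')(b) = 1
Function('I')(J) = 9 (Function('I')(J) = Pow(3, 2) = 9)
Function('z')(c) = Add(-9, c) (Function('z')(c) = Add(c, Mul(-1, 9)) = Add(c, -9) = Add(-9, c))
Add(Add(Mul(-1809, Pow(-238, -1)), Mul(90, Pow(Pow(Add(1, 22), 2), -1))), Function('z')(Function('j')(3))) = Add(Add(Mul(-1809, Pow(-238, -1)), Mul(90, Pow(Pow(Add(1, 22), 2), -1))), Add(-9, 1)) = Add(Add(Mul(-1809, Rational(-1, 238)), Mul(90, Pow(Pow(23, 2), -1))), -8) = Add(Add(Rational(1809, 238), Mul(90, Pow(529, -1))), -8) = Add(Add(Rational(1809, 238), Mul(90, Rational(1, 529))), -8) = Add(Add(Rational(1809, 238), Rational(90, 529)), -8) = Add(Rational(978381, 125902), -8) = Rational(-28835, 125902)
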